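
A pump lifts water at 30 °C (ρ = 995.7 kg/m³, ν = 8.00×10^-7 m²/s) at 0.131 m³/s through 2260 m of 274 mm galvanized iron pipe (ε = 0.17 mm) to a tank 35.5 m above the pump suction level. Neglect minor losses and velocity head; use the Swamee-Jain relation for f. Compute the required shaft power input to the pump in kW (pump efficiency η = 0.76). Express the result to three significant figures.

P_shaft ≈ 123 kW

V = 4Q/(πD²) = 2.222 m/s; Re = 7.61×10^5; ε/D = 6.20×10^-4; f = 0.01821
h_f = f(L/D)V²/2g = 37.78 m
Total head H = z + h_f = 35.5 + 37.78 = 73.28 m
P_hyd = ρgQH = 995.7·9.81·0.131·73.28 = 93.76 kW
P_shaft = P_hyd/η = 93.76/0.76 = 123.4 kW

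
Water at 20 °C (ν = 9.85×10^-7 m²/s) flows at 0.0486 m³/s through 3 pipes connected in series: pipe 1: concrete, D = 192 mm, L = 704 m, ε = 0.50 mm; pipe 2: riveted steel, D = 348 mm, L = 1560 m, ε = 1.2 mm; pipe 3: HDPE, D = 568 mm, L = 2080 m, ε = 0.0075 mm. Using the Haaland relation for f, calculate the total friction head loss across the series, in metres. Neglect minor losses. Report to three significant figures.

H ≈ 15.3 m

Pipe 1: V = 1.679 m/s, Re = 3.27×10^5, ε/D = 0.00260, f = 0.02561, h_1 = f(L/D)V²/2g = 13.49 m
Pipe 2: V = 0.5110 m/s, Re = 1.81×10^5, ε/D = 0.00345, f = 0.02788, h_2 = f(L/D)V²/2g = 1.663 m
Pipe 3: V = 0.1918 m/s, Re = 1.11×10^5, ε/D = 1.32×10^-5, f = 0.01751, h_3 = f(L/D)V²/2g = 0.1202 m
Series → Q common, losses add: H = Σh = 15.27 m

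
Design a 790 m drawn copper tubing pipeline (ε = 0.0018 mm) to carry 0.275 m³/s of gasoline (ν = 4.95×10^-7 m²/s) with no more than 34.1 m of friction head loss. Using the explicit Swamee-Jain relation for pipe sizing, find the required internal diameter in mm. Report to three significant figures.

Swamee-Jain (Type III): D = 0.66·[ε^1.25·(LQ²/(gh_f))^4.75 + ν·Q^9.4·(L/(gh_f))^5.2]^0.04
LQ²/(gh_f) = 0.1786; L/(gh_f) = 2.362
Term 1 = ε^1.25·(…)^4.75 = 1.84×10^-11; Term 2 = ν·Q^9.4·(…)^5.2 = 2.32×10^-10
D = 0.66·(1.84×10^-11 + 2.32×10^-10)^0.04 = 0.2726 m = 273 mm
Check: V = 4.71 m/s, Re = 2.60×10^6, f = 0.01024, h_f = 33.6 m ≈ 34.1 m ✓

D ≈ 273 mm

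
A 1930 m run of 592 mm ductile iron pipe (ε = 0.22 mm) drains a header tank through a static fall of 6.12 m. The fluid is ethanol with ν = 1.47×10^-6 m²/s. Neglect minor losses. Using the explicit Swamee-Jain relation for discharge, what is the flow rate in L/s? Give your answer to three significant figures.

Swamee-Jain (Type II): Q = -0.965·√(gD⁵h_f/L)·ln[ε/(3.7D) + √(3.17ν²L/(gD³h_f))]
√(gD⁵h_f/L) = √(9.81·0.592⁵·6.12/1930) = 0.04756
ε/(3.7D) = 1.00×10^-4; √(3.17ν²L/(gD³h_f)) = 3.26×10^-5
Q = -0.965·0.04756·ln(1.330×10^-4) = 0.4096 m³/s
Check: V = 1.49 m/s, Re = 5.99×10^5, f = 0.01674, h_f = 6.16 m ≈ 6.12 m ✓

Q ≈ 410 L/s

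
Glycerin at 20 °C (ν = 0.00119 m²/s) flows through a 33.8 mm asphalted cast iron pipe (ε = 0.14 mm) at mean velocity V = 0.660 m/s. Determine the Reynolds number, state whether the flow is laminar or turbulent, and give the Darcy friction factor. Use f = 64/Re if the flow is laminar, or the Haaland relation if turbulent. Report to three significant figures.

Re = VD/ν = 0.6600·0.0338/0.00119 = 18.7
Re < 2300 → laminar → f = 64/Re = 3.414

Re ≈ 18.7; laminar; f = 64/Re ≈ 3.41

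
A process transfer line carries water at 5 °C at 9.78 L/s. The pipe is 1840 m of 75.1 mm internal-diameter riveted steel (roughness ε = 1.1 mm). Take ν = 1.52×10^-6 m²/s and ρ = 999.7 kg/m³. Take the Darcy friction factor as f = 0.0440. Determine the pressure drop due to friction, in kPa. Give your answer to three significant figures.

V = 4Q/(πD²) = 4·0.00978/(π·0.0751²) = 2.208 m/s
h_f = f(L/D)V²/(2g) = 0.04400·(1840/0.0751)·2.208²/(2·9.81) = 267.8 m
Δp = ρg·h_f = 999.7·9.81·267.8 = 2627 kPa

Δp ≈ 2630 kPa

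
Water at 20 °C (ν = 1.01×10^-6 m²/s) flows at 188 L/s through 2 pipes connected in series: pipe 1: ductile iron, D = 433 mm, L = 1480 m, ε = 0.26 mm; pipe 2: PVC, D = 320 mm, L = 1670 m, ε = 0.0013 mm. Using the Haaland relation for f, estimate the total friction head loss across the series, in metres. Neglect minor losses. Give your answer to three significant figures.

H ≈ 23.0 m

Pipe 1: V = 1.277 m/s, Re = 5.47×10^5, ε/D = 6.00×10^-4, f = 0.01813, h_1 = f(L/D)V²/2g = 5.147 m
Pipe 2: V = 2.338 m/s, Re = 7.41×10^5, ε/D = 4.06×10^-6, f = 0.01225, h_2 = f(L/D)V²/2g = 17.80 m
Series → Q common, losses add: H = Σh = 22.95 m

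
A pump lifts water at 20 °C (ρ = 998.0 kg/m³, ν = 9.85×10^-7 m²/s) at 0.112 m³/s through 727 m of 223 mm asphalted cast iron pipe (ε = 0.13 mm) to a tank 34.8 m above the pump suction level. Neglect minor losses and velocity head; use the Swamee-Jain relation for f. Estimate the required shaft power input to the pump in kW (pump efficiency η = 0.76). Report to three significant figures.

P_shaft ≈ 85.9 kW

V = 4Q/(πD²) = 2.868 m/s; Re = 6.49×10^5; ε/D = 5.83×10^-4; f = 0.01808
h_f = f(L/D)V²/2g = 24.71 m
Total head H = z + h_f = 34.8 + 24.71 = 59.51 m
P_hyd = ρgQH = 998.0·9.81·0.112·59.51 = 65.25 kW
P_shaft = P_hyd/η = 65.25/0.76 = 85.86 kW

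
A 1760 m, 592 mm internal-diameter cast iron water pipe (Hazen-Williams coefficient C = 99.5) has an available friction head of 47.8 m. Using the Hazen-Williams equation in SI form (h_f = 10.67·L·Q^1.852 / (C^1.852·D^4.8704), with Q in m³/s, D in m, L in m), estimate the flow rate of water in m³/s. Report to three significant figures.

Rearranging: Q = [h_f·C^1.852·D^4.8704 / (10.67·L)]^(1/1.852)
Q = [47.8·99.5^1.852·0.592^4.8704 / (10.67·1760)]^0.540 = 0.9961 m³/s

Q ≈ 0.996 m³/s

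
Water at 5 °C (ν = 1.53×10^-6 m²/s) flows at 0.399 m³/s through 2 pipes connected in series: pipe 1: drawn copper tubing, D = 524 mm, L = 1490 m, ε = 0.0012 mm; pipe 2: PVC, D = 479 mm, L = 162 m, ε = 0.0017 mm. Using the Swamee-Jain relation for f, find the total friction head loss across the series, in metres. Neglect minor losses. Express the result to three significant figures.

H ≈ 7.30 m

Pipe 1: V = 1.850 m/s, Re = 6.34×10^5, ε/D = 2.29×10^-6, f = 0.01260, h_1 = f(L/D)V²/2g = 6.249 m
Pipe 2: V = 2.214 m/s, Re = 6.93×10^5, ε/D = 3.55×10^-6, f = 0.01243, h_2 = f(L/D)V²/2g = 1.050 m
Series → Q common, losses add: H = Σh = 7.300 m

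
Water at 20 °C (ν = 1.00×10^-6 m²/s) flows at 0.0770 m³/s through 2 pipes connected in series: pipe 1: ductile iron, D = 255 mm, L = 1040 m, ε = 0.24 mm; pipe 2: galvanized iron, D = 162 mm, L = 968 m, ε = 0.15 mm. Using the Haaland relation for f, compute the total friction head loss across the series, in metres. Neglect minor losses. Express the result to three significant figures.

H ≈ 93.5 m

Pipe 1: V = 1.508 m/s, Re = 3.84×10^5, ε/D = 9.41×10^-4, f = 0.02009, h_1 = f(L/D)V²/2g = 9.492 m
Pipe 2: V = 3.736 m/s, Re = 6.05×10^5, ε/D = 9.26×10^-4, f = 0.01977, h_2 = f(L/D)V²/2g = 84.03 m
Series → Q common, losses add: H = Σh = 93.52 m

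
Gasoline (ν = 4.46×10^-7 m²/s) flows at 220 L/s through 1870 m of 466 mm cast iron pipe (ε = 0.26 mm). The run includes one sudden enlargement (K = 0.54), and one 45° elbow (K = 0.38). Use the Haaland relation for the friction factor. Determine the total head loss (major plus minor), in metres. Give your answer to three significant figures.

V = 4Q/(πD²) = 1.290 m/s; V²/2g = 0.08481 m
Re = 1.35×10^6, ε/D = 5.58×10^-4 → f = 0.01746 (Haaland)
Major: h_f = f(L/D)·V²/2g = 0.01746·4013·0.08481 = 5.941 m
Minor: ΣK = 0.920; h_m = ΣK·V²/2g = 0.07802 m
Total H_L = 5.941 + 0.07802 = 6.019 m

H_L ≈ 6.02 m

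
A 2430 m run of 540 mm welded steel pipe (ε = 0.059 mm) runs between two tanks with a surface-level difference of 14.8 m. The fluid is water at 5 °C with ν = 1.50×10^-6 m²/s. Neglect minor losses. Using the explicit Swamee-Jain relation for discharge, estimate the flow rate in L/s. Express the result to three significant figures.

Q ≈ 494 L/s

Swamee-Jain (Type II): Q = -0.965·√(gD⁵h_f/L)·ln[ε/(3.7D) + √(3.17ν²L/(gD³h_f))]
√(gD⁵h_f/L) = √(9.81·0.540⁵·14.8/2430) = 0.05238
ε/(3.7D) = 2.95×10^-5; √(3.17ν²L/(gD³h_f)) = 2.75×10^-5
Q = -0.965·0.05238·ln(5.706×10^-5) = 0.4939 m³/s
Check: V = 2.16 m/s, Re = 7.76×10^5, f = 0.01394, h_f = 14.9 m ≈ 14.8 m ✓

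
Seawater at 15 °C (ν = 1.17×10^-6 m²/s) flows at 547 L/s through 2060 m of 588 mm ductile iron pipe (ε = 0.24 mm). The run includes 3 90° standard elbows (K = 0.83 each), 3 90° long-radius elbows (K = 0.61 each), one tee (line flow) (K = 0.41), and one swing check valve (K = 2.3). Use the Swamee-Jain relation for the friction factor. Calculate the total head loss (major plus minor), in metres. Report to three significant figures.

V = 4Q/(πD²) = 2.014 m/s; V²/2g = 0.2068 m
Re = 1.01×10^6, ε/D = 4.08×10^-4 → f = 0.01664 (Swamee-Jain)
Major: h_f = f(L/D)·V²/2g = 0.01664·3503·0.2068 = 12.05 m
Minor: ΣK = 7.03; h_m = ΣK·V²/2g = 1.454 m
Total H_L = 12.05 + 1.454 = 13.51 m

H_L ≈ 13.5 m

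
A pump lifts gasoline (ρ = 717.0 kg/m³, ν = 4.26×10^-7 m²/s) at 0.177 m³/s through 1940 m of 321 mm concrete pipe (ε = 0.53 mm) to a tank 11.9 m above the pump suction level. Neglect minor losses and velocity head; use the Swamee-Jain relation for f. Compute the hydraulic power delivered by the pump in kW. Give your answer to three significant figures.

P_hyd ≈ 56.0 kW

V = 4Q/(πD²) = 2.187 m/s; Re = 1.65×10^6; ε/D = 0.00165; f = 0.02246
h_f = f(L/D)V²/2g = 33.09 m
Total head H = z + h_f = 11.9 + 33.09 = 44.99 m
P_hyd = ρgQH = 717.0·9.81·0.177·44.99 = 56.01 kW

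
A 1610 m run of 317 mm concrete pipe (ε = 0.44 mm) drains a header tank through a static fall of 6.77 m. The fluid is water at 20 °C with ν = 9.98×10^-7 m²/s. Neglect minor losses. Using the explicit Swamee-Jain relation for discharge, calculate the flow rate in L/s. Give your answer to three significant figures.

Swamee-Jain (Type II): Q = -0.965·√(gD⁵h_f/L)·ln[ε/(3.7D) + √(3.17ν²L/(gD³h_f))]
√(gD⁵h_f/L) = √(9.81·0.317⁵·6.77/1610) = 0.01149
ε/(3.7D) = 3.75×10^-4; √(3.17ν²L/(gD³h_f)) = 4.90×10^-5
Q = -0.965·0.01149·ln(4.242×10^-4) = 0.08611 m³/s
Check: V = 1.09 m/s, Re = 3.47×10^5, f = 0.02212, h_f = 6.82 m ≈ 6.77 m ✓

Q ≈ 86.1 L/s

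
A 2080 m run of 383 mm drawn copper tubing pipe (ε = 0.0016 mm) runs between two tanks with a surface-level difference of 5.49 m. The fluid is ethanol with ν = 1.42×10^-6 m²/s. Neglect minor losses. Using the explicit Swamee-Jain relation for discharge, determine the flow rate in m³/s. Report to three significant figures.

Swamee-Jain (Type II): Q = -0.965·√(gD⁵h_f/L)·ln[ε/(3.7D) + √(3.17ν²L/(gD³h_f))]
√(gD⁵h_f/L) = √(9.81·0.383⁵·5.49/2080) = 0.01461
ε/(3.7D) = 1.13×10^-6; √(3.17ν²L/(gD³h_f)) = 6.63×10^-5
Q = -0.965·0.01461·ln(6.742×10^-5) = 0.1354 m³/s
Check: V = 1.18 m/s, Re = 3.17×10^5, f = 0.01428, h_f = 5.46 m ≈ 5.49 m ✓

Q ≈ 0.135 m³/s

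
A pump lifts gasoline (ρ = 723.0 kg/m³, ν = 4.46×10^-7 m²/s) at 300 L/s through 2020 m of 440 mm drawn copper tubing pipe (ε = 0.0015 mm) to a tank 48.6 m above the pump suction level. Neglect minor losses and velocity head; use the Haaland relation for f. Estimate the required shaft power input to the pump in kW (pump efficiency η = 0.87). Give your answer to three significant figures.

P_shaft ≈ 142 kW

V = 4Q/(πD²) = 1.973 m/s; Re = 1.95×10^6; ε/D = 3.41×10^-6; f = 0.01048
h_f = f(L/D)V²/2g = 9.547 m
Total head H = z + h_f = 48.6 + 9.547 = 58.15 m
P_hyd = ρgQH = 723.0·9.81·0.300·58.15 = 123.7 kW
P_shaft = P_hyd/η = 123.7/0.87 = 142.2 kW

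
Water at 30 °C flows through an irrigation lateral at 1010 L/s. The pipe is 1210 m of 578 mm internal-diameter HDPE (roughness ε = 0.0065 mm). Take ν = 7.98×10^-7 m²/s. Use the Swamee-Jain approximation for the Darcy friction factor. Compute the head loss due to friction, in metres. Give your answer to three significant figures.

V = 4Q/(πD²) = 4·1.01/(π·0.578²) = 3.849 m/s
Re = VD/ν = 3.849·0.578/7.98×10^-7 = 2.79×10^6 → turbulent
ε/D = 0.0065/578 = 1.12×10^-5
Swamee-Jain: f = 0.01034
h_f = f(L/D)V²/(2g) = 0.01034·(1210/0.578)·3.849²/(2·9.81) = 16.35 m

h_f ≈ 16.4 m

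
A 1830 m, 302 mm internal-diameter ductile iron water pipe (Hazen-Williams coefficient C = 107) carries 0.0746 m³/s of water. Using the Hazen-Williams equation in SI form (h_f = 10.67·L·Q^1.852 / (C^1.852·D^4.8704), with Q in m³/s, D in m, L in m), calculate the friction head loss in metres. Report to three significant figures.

h_f ≈ 9.49 m

h_f = 10.67·1830·0.0746^1.852 / (107^1.852·0.302^4.8704) = 9.486 m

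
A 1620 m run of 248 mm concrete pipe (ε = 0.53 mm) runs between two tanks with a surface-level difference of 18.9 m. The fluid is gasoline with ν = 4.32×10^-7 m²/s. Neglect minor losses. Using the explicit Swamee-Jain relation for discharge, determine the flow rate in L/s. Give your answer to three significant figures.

Q ≈ 74.2 L/s

Swamee-Jain (Type II): Q = -0.965·√(gD⁵h_f/L)·ln[ε/(3.7D) + √(3.17ν²L/(gD³h_f))]
√(gD⁵h_f/L) = √(9.81·0.248⁵·18.9/1620) = 0.01036
ε/(3.7D) = 5.78×10^-4; √(3.17ν²L/(gD³h_f)) = 1.84×10^-5
Q = -0.965·0.01036·ln(5.960×10^-4) = 0.07425 m³/s
Check: V = 1.54 m/s, Re = 8.82×10^5, f = 0.02412, h_f = 19.0 m ≈ 18.9 m ✓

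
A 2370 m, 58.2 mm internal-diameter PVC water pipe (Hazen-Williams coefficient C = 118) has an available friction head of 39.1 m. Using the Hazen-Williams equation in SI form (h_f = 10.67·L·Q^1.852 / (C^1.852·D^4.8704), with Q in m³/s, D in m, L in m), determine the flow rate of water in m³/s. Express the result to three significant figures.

Q ≈ 0.00202 m³/s

Rearranging: Q = [h_f·C^1.852·D^4.8704 / (10.67·L)]^(1/1.852)
Q = [39.1·118^1.852·0.0582^4.8704 / (10.67·2370)]^0.540 = 0.002024 m³/s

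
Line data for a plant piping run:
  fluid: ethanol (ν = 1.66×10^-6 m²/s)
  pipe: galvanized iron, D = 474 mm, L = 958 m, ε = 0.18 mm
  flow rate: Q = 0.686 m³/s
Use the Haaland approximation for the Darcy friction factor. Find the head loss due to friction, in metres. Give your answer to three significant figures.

V = 4Q/(πD²) = 4·0.686/(π·0.474²) = 3.888 m/s
Re = VD/ν = 3.888·0.474/1.66×10^-6 = 1.11×10^6 → turbulent
ε/D = 0.18/474 = 3.80×10^-4
Haaland: f = 0.01623
h_f = f(L/D)V²/(2g) = 0.01623·(958/0.474)·3.888²/(2·9.81) = 25.27 m

h_f ≈ 25.3 m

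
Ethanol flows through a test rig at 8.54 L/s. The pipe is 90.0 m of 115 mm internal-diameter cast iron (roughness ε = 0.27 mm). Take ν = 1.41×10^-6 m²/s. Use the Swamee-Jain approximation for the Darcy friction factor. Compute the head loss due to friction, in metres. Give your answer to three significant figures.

V = 4Q/(πD²) = 4·0.00854/(π·0.115²) = 0.8222 m/s
Re = VD/ν = 0.8222·0.115/1.41×10^-6 = 6.71×10^4 → turbulent
ε/D = 0.27/115 = 0.00235
Swamee-Jain: f = 0.02690
h_f = f(L/D)V²/(2g) = 0.02690·(90.0/0.115)·0.8222²/(2·9.81) = 0.7254 m

h_f ≈ 0.725 m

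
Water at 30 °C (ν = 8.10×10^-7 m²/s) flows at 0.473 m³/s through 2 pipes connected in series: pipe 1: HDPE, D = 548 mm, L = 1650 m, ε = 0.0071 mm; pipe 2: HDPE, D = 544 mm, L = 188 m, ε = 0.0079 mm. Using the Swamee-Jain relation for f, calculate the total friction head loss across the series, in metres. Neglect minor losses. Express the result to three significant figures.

Pipe 1: V = 2.005 m/s, Re = 1.36×10^6, ε/D = 1.30×10^-5, f = 0.01141, h_1 = f(L/D)V²/2g = 7.043 m
Pipe 2: V = 2.035 m/s, Re = 1.37×10^6, ε/D = 1.45×10^-5, f = 0.01144, h_2 = f(L/D)V²/2g = 0.8347 m
Series → Q common, losses add: H = Σh = 7.878 m

H ≈ 7.88 m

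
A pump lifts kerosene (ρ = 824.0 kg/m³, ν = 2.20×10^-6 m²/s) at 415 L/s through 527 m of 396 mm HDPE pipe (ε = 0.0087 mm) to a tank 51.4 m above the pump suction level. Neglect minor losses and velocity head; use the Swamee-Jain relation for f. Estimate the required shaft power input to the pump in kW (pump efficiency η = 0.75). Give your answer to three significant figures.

P_shaft ≈ 275 kW

V = 4Q/(πD²) = 3.370 m/s; Re = 6.07×10^5; ε/D = 2.20×10^-5; f = 0.01304
h_f = f(L/D)V²/2g = 10.04 m
Total head H = z + h_f = 51.4 + 10.04 = 61.44 m
P_hyd = ρgQH = 824.0·9.81·0.415·61.44 = 206.1 kW
P_shaft = P_hyd/η = 206.1/0.75 = 274.8 kW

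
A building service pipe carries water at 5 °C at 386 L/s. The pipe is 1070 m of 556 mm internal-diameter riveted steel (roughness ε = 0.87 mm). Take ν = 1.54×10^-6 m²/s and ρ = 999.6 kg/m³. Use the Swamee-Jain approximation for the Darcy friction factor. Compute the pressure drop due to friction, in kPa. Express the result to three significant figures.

V = 4Q/(πD²) = 4·0.386/(π·0.556²) = 1.590 m/s
Re = VD/ν = 1.590·0.556/1.54×10^-6 = 5.74×10^5 → turbulent
ε/D = 0.87/556 = 0.00156
Swamee-Jain: f = 0.02245
h_f = f(L/D)V²/(2g) = 0.02245·(1070/0.556)·1.590²/(2·9.81) = 5.567 m
Δp = ρg·h_f = 999.6·9.81·5.567 = 54.59 kPa

Δp ≈ 54.6 kPa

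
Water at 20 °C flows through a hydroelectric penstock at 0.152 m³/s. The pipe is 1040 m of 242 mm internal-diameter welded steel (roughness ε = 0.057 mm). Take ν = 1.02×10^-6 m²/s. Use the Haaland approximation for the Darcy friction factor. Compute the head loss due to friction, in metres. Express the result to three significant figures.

h_f ≈ 36.3 m

V = 4Q/(πD²) = 4·0.152/(π·0.242²) = 3.305 m/s
Re = VD/ν = 3.305·0.242/1.02×10^-6 = 7.84×10^5 → turbulent
ε/D = 0.057/242 = 2.36×10^-4
Haaland: f = 0.01516
h_f = f(L/D)V²/(2g) = 0.01516·(1040/0.242)·3.305²/(2·9.81) = 36.27 m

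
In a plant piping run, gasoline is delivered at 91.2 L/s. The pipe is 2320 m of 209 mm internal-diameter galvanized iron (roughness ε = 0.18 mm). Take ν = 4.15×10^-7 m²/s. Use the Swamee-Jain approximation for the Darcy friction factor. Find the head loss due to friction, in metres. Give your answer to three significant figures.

h_f ≈ 77.1 m

V = 4Q/(πD²) = 4·0.0912/(π·0.209²) = 2.658 m/s
Re = VD/ν = 2.658·0.209/4.15×10^-7 = 1.34×10^6 → turbulent
ε/D = 0.18/209 = 8.61×10^-4
Swamee-Jain: f = 0.01927
h_f = f(L/D)V²/(2g) = 0.01927·(2320/0.209)·2.658²/(2·9.81) = 77.06 m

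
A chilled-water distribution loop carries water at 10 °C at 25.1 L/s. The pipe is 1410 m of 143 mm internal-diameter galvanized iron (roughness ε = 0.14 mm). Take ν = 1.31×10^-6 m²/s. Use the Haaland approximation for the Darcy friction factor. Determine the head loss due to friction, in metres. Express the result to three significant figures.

V = 4Q/(πD²) = 4·0.0251/(π·0.143²) = 1.563 m/s
Re = VD/ν = 1.563·0.143/1.31×10^-6 = 1.71×10^5 → turbulent
ε/D = 0.14/143 = 9.79×10^-4
Haaland: f = 0.02102
h_f = f(L/D)V²/(2g) = 0.02102·(1410/0.143)·1.563²/(2·9.81) = 25.81 m

h_f ≈ 25.8 m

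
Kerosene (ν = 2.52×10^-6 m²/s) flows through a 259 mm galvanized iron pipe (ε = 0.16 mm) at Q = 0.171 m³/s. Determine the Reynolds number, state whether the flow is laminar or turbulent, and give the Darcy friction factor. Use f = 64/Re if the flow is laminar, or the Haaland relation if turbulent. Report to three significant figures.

Re ≈ 3.34×10^5; turbulent; f ≈ 0.0186

V = 4Q/(πD²) = 3.246 m/s
Re = VD/ν = 3.246·0.259/2.52×10^-6 = 3.34×10^5
Re > 4000 → turbulent; ε/D = 6.18×10^-4
Haaland: f = 0.01862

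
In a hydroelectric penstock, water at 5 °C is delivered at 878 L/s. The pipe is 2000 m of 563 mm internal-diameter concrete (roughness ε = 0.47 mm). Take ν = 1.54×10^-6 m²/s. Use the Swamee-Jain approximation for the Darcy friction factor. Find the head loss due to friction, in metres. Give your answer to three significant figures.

V = 4Q/(πD²) = 4·0.878/(π·0.563²) = 3.527 m/s
Re = VD/ν = 3.527·0.563/1.54×10^-6 = 1.29×10^6 → turbulent
ε/D = 0.47/563 = 8.35×10^-4
Swamee-Jain: f = 0.01915
h_f = f(L/D)V²/(2g) = 0.01915·(2000/0.563)·3.527²/(2·9.81) = 43.13 m

h_f ≈ 43.1 m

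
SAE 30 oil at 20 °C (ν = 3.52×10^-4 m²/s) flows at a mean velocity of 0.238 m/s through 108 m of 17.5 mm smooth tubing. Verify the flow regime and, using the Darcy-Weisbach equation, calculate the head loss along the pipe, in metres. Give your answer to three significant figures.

h_f ≈ 96.4 m

Re = VD/ν = 0.238·0.01750/3.52×10^-4 = 11.8 → laminar (Re < 2300)
f = 64/Re = 5.409
h_f = f(L/D)V²/(2g) = 5.409·(108/0.01750)·0.238²/(2·9.81) = 96.37 m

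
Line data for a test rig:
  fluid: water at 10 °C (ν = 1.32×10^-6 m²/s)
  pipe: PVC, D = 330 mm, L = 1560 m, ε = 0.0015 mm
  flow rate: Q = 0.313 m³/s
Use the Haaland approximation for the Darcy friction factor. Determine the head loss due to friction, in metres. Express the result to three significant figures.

h_f ≈ 38.2 m

V = 4Q/(πD²) = 4·0.313/(π·0.330²) = 3.660 m/s
Re = VD/ν = 3.660·0.330/1.32×10^-6 = 9.15×10^5 → turbulent
ε/D = 0.0015/330 = 4.55×10^-6
Haaland: f = 0.01183
h_f = f(L/D)V²/(2g) = 0.01183·(1560/0.330)·3.660²/(2·9.81) = 38.19 m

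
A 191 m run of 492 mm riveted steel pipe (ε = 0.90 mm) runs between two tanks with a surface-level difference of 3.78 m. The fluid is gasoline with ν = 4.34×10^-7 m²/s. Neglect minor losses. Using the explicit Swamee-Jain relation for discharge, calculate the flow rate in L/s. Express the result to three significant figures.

Q ≈ 549 L/s

Swamee-Jain (Type II): Q = -0.965·√(gD⁵h_f/L)·ln[ε/(3.7D) + √(3.17ν²L/(gD³h_f))]
√(gD⁵h_f/L) = √(9.81·0.492⁵·3.78/191) = 0.07481
ε/(3.7D) = 4.94×10^-4; √(3.17ν²L/(gD³h_f)) = 5.08×10^-6
Q = -0.965·0.07481·ln(4.995×10^-4) = 0.5488 m³/s
Check: V = 2.89 m/s, Re = 3.27×10^6, f = 0.02297, h_f = 3.79 m ≈ 3.78 m ✓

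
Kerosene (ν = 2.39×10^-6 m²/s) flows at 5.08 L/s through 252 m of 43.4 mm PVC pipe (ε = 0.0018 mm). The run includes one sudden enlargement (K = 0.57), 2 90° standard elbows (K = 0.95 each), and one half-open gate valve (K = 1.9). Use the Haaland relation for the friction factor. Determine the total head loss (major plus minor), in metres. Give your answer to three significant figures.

V = 4Q/(πD²) = 3.434 m/s; V²/2g = 0.6010 m
Re = 6.24×10^4, ε/D = 4.15×10^-5 → f = 0.01985 (Haaland)
Major: h_f = f(L/D)·V²/2g = 0.01985·5806·0.6010 = 69.26 m
Minor: ΣK = 4.37; h_m = ΣK·V²/2g = 2.626 m
Total H_L = 69.26 + 2.626 = 71.88 m

H_L ≈ 71.9 m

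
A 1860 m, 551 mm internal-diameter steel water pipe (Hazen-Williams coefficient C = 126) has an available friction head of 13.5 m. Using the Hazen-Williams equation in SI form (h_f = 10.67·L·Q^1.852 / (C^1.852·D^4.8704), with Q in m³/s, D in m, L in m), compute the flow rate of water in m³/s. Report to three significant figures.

Q ≈ 0.512 m³/s

Rearranging: Q = [h_f·C^1.852·D^4.8704 / (10.67·L)]^(1/1.852)
Q = [13.5·126^1.852·0.551^4.8704 / (10.67·1860)]^0.540 = 0.5122 m³/s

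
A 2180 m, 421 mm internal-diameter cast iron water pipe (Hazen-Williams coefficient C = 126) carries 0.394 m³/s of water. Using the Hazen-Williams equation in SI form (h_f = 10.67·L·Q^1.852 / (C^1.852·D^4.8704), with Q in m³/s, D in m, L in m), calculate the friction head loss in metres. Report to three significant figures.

h_f ≈ 36.1 m

h_f = 10.67·2180·0.394^1.852 / (126^1.852·0.421^4.8704) = 36.10 m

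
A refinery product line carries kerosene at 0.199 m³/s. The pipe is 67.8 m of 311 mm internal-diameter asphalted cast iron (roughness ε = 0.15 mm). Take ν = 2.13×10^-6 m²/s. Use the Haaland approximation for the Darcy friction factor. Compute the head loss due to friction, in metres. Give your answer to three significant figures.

h_f ≈ 1.35 m

V = 4Q/(πD²) = 4·0.199/(π·0.311²) = 2.620 m/s
Re = VD/ν = 2.620·0.311/2.13×10^-6 = 3.82×10^5 → turbulent
ε/D = 0.15/311 = 4.82×10^-4
Haaland: f = 0.01770
h_f = f(L/D)V²/(2g) = 0.01770·(67.8/0.311)·2.620²/(2·9.81) = 1.350 m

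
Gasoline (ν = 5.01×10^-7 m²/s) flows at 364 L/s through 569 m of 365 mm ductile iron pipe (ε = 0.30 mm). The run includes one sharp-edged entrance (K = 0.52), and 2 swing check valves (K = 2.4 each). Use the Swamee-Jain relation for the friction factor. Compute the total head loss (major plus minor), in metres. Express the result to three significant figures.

V = 4Q/(πD²) = 3.479 m/s; V²/2g = 0.6168 m
Re = 2.53×10^6, ε/D = 8.22×10^-4 → f = 0.01893 (Swamee-Jain)
Major: h_f = f(L/D)·V²/2g = 0.01893·1559·0.6168 = 18.20 m
Minor: ΣK = 5.32; h_m = ΣK·V²/2g = 3.281 m
Total H_L = 18.20 + 3.281 = 21.48 m

H_L ≈ 21.5 m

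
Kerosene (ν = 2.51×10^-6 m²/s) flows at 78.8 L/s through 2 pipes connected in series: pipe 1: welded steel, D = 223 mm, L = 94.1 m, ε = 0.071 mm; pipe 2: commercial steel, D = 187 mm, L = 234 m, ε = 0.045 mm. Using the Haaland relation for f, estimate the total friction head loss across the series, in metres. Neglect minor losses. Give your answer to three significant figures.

H ≈ 10.5 m

Pipe 1: V = 2.018 m/s, Re = 1.79×10^5, ε/D = 3.18×10^-4, f = 0.01784, h_1 = f(L/D)V²/2g = 1.562 m
Pipe 2: V = 2.869 m/s, Re = 2.14×10^5, ε/D = 2.41×10^-4, f = 0.01700, h_2 = f(L/D)V²/2g = 8.924 m
Series → Q common, losses add: H = Σh = 10.49 m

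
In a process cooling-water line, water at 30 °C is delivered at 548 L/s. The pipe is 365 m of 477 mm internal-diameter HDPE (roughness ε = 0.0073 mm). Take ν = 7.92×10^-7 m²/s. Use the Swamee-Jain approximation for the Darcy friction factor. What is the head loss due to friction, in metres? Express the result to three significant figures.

h_f ≈ 4.04 m

V = 4Q/(πD²) = 4·0.548/(π·0.477²) = 3.067 m/s
Re = VD/ν = 3.067·0.477/7.92×10^-7 = 1.85×10^6 → turbulent
ε/D = 0.0073/477 = 1.53×10^-5
Swamee-Jain: f = 0.01102
h_f = f(L/D)V²/(2g) = 0.01102·(365/0.477)·3.067²/(2·9.81) = 4.043 m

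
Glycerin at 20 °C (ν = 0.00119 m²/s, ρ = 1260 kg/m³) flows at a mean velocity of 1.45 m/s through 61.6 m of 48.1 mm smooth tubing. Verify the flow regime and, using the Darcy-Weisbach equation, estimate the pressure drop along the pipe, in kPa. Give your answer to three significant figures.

Δp ≈ 1850 kPa

Re = VD/ν = 1.45·0.04810/0.00119 = 58.6 → laminar (Re < 2300)
f = 64/Re = 1.092
h_f = f(L/D)V²/(2g) = 1.092·(61.6/0.04810)·1.45²/(2·9.81) = 149.9 m
Δp = ρg·h_f = 1260·9.81·149.9 = 1852 kPa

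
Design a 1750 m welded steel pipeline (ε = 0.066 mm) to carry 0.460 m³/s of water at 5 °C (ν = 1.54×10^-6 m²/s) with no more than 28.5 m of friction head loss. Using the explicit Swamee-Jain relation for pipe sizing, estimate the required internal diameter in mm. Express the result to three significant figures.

Swamee-Jain (Type III): D = 0.66·[ε^1.25·(LQ²/(gh_f))^4.75 + ν·Q^9.4·(L/(gh_f))^5.2]^0.04
LQ²/(gh_f) = 1.324; L/(gh_f) = 6.259
Term 1 = ε^1.25·(…)^4.75 = 2.26×10^-5; Term 2 = ν·Q^9.4·(…)^5.2 = 1.44×10^-5
D = 0.66·(2.26×10^-5 + 1.44×10^-5)^0.04 = 0.4388 m = 439 mm
Check: V = 3.04 m/s, Re = 8.67×10^5, f = 0.01433, h_f = 27.0 m ≈ 28.5 m ✓

D ≈ 439 mm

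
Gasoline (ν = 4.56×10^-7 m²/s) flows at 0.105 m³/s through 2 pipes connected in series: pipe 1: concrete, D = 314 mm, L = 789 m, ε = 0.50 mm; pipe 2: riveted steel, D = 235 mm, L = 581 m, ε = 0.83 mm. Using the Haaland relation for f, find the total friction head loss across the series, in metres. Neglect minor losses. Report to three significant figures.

H ≈ 25.6 m

Pipe 1: V = 1.356 m/s, Re = 9.34×10^5, ε/D = 0.00159, f = 0.02231, h_1 = f(L/D)V²/2g = 5.254 m
Pipe 2: V = 2.421 m/s, Re = 1.25×10^6, ε/D = 0.00353, f = 0.02755, h_2 = f(L/D)V²/2g = 20.35 m
Series → Q common, losses add: H = Σh = 25.60 m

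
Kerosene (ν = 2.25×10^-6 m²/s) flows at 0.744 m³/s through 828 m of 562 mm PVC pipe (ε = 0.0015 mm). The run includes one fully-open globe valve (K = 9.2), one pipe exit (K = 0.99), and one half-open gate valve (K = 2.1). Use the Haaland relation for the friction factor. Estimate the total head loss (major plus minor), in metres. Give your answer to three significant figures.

V = 4Q/(πD²) = 2.999 m/s; V²/2g = 0.4585 m
Re = 7.49×10^5, ε/D = 2.67×10^-6 → f = 0.01221 (Haaland)
Major: h_f = f(L/D)·V²/2g = 0.01221·1473·0.4585 = 8.245 m
Minor: ΣK = 12.3; h_m = ΣK·V²/2g = 5.635 m
Total H_L = 8.245 + 5.635 = 13.88 m

H_L ≈ 13.9 m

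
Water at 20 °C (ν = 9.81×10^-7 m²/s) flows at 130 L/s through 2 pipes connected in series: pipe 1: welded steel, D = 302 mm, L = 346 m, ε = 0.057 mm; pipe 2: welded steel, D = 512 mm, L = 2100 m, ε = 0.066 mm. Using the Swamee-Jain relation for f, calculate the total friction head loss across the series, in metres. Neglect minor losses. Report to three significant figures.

H ≈ 4.23 m

Pipe 1: V = 1.815 m/s, Re = 5.59×10^5, ε/D = 1.89×10^-4, f = 0.01526, h_1 = f(L/D)V²/2g = 2.935 m
Pipe 2: V = 0.6314 m/s, Re = 3.30×10^5, ε/D = 1.29×10^-4, f = 0.01552, h_2 = f(L/D)V²/2g = 1.293 m
Series → Q common, losses add: H = Σh = 4.228 m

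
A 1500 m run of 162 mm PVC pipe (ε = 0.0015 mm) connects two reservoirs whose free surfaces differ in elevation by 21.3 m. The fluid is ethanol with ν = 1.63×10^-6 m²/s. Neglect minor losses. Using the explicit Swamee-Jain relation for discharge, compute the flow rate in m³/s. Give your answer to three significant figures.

Q ≈ 0.0343 m³/s

Swamee-Jain (Type II): Q = -0.965·√(gD⁵h_f/L)·ln[ε/(3.7D) + √(3.17ν²L/(gD³h_f))]
√(gD⁵h_f/L) = √(9.81·0.162⁵·21.3/1500) = 0.003942
ε/(3.7D) = 2.50×10^-6; √(3.17ν²L/(gD³h_f)) = 1.19×10^-4
Q = -0.965·0.003942·ln(1.218×10^-4) = 0.03429 m³/s
Check: V = 1.66 m/s, Re = 1.65×10^5, f = 0.01620, h_f = 21.2 m ≈ 21.3 m ✓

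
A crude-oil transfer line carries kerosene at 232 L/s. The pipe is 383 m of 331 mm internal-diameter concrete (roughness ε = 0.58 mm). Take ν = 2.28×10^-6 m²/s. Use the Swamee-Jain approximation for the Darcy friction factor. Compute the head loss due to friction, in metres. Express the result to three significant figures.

h_f ≈ 9.97 m

V = 4Q/(πD²) = 4·0.232/(π·0.331²) = 2.696 m/s
Re = VD/ν = 2.696·0.331/2.28×10^-6 = 3.91×10^5 → turbulent
ε/D = 0.58/331 = 0.00175
Swamee-Jain: f = 0.02326
h_f = f(L/D)V²/(2g) = 0.02326·(383/0.331)·2.696²/(2·9.81) = 9.972 m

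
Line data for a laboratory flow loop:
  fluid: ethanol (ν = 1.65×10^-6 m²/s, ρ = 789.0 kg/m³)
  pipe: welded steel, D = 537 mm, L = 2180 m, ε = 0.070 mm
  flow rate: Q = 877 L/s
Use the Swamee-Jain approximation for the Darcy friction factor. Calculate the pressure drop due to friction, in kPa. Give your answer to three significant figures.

Δp ≈ 329 kPa

V = 4Q/(πD²) = 4·0.877/(π·0.537²) = 3.872 m/s
Re = VD/ν = 3.872·0.537/1.65×10^-6 = 1.26×10^6 → turbulent
ε/D = 0.070/537 = 1.30×10^-4
Swamee-Jain: f = 0.01372
h_f = f(L/D)V²/(2g) = 0.01372·(2180/0.537)·3.872²/(2·9.81) = 42.55 m
Δp = ρg·h_f = 789.0·9.81·42.55 = 329.4 kPa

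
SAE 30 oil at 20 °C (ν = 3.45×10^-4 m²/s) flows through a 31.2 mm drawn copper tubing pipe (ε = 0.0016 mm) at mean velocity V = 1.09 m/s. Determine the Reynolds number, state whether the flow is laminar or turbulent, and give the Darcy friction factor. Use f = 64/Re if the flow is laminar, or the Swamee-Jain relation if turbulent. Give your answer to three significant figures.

Re = VD/ν = 1.090·0.0312/3.45×10^-4 = 98.6
Re < 2300 → laminar → f = 64/Re = 0.6493

Re ≈ 98.6; laminar; f = 64/Re ≈ 0.649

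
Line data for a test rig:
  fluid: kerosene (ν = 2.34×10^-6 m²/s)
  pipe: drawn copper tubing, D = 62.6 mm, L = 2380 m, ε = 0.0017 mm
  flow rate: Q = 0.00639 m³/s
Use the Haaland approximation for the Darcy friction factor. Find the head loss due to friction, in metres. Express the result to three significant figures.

h_f ≈ 170 m

V = 4Q/(πD²) = 4·0.00639/(π·0.0626²) = 2.076 m/s
Re = VD/ν = 2.076·0.0626/2.34×10^-6 = 5.55×10^4 → turbulent
ε/D = 0.0017/62.6 = 2.72×10^-5
Haaland: f = 0.02030
h_f = f(L/D)V²/(2g) = 0.02030·(2380/0.0626)·2.076²/(2·9.81) = 169.6 m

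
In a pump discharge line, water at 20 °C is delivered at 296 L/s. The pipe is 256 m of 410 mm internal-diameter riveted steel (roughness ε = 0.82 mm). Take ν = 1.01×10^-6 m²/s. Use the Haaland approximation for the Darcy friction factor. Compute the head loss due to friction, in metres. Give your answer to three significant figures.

V = 4Q/(πD²) = 4·0.296/(π·0.410²) = 2.242 m/s
Re = VD/ν = 2.242·0.410/1.01×10^-6 = 9.10×10^5 → turbulent
ε/D = 0.82/410 = 0.00200
Haaland: f = 0.02365
h_f = f(L/D)V²/(2g) = 0.02365·(256/0.410)·2.242²/(2·9.81) = 3.783 m

h_f ≈ 3.78 m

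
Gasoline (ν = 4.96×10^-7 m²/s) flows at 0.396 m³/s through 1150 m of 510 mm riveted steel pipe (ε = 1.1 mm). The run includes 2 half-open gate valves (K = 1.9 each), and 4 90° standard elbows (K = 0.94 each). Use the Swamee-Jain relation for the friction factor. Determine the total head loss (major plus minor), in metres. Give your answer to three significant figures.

H_L ≈ 11.8 m

V = 4Q/(πD²) = 1.938 m/s; V²/2g = 0.1915 m
Re = 1.99×10^6, ε/D = 0.00216 → f = 0.02403 (Swamee-Jain)
Major: h_f = f(L/D)·V²/2g = 0.02403·2255·0.1915 = 10.38 m
Minor: ΣK = 7.56; h_m = ΣK·V²/2g = 1.448 m
Total H_L = 10.38 + 1.448 = 11.83 m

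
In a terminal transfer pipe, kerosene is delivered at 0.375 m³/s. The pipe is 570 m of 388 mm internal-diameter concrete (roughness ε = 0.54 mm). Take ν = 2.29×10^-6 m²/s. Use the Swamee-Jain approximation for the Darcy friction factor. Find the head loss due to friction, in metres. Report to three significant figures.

V = 4Q/(πD²) = 4·0.375/(π·0.388²) = 3.172 m/s
Re = VD/ν = 3.172·0.388/2.29×10^-6 = 5.37×10^5 → turbulent
ε/D = 0.54/388 = 0.00139
Swamee-Jain: f = 0.02187
h_f = f(L/D)V²/(2g) = 0.02187·(570/0.388)·3.172²/(2·9.81) = 16.47 m

h_f ≈ 16.5 m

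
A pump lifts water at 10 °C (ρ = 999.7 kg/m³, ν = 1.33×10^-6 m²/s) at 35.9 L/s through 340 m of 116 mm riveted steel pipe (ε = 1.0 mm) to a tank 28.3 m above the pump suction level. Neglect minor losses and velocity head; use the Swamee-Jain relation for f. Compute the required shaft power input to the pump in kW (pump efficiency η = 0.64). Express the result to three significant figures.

P_shaft ≈ 50.1 kW

V = 4Q/(πD²) = 3.397 m/s; Re = 2.96×10^5; ε/D = 0.00862; f = 0.03642
h_f = f(L/D)V²/2g = 62.78 m
Total head H = z + h_f = 28.3 + 62.78 = 91.08 m
P_hyd = ρgQH = 999.7·9.81·0.0359·91.08 = 32.07 kW
P_shaft = P_hyd/η = 32.07/0.64 = 50.10 kW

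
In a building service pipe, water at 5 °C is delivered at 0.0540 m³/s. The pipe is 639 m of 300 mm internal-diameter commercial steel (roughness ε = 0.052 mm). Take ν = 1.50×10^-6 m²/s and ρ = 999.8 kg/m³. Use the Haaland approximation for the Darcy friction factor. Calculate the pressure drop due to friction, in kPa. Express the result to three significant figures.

V = 4Q/(πD²) = 4·0.0540/(π·0.300²) = 0.7639 m/s
Re = VD/ν = 0.7639·0.300/1.50×10^-6 = 1.53×10^5 → turbulent
ε/D = 0.052/300 = 1.73×10^-4
Haaland: f = 0.01736
h_f = f(L/D)V²/(2g) = 0.01736·(639/0.300)·0.7639²/(2·9.81) = 1.100 m
Δp = ρg·h_f = 999.8·9.81·1.100 = 10.79 kPa

Δp ≈ 10.8 kPa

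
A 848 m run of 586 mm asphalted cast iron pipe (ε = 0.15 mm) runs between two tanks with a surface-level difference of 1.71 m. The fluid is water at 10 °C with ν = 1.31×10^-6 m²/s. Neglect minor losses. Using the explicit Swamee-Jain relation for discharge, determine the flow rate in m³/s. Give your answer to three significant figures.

Q ≈ 0.326 m³/s

Swamee-Jain (Type II): Q = -0.965·√(gD⁵h_f/L)·ln[ε/(3.7D) + √(3.17ν²L/(gD³h_f))]
√(gD⁵h_f/L) = √(9.81·0.586⁵·1.71/848) = 0.03697
ε/(3.7D) = 6.92×10^-5; √(3.17ν²L/(gD³h_f)) = 3.70×10^-5
Q = -0.965·0.03697·ln(1.061×10^-4) = 0.3265 m³/s
Check: V = 1.21 m/s, Re = 5.42×10^5, f = 0.01592, h_f = 1.72 m ≈ 1.71 m ✓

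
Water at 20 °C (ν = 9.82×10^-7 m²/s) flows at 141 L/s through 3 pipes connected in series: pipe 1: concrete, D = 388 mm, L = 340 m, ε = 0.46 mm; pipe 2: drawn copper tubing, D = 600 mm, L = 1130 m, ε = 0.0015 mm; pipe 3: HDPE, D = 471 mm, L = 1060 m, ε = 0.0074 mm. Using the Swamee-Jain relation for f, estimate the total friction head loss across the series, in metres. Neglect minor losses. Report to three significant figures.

H ≈ 2.73 m

Pipe 1: V = 1.193 m/s, Re = 4.71×10^5, ε/D = 0.00119, f = 0.02116, h_1 = f(L/D)V²/2g = 1.344 m
Pipe 2: V = 0.4987 m/s, Re = 3.05×10^5, ε/D = 2.50×10^-6, f = 0.01436, h_2 = f(L/D)V²/2g = 0.3428 m
Pipe 3: V = 0.8093 m/s, Re = 3.88×10^5, ε/D = 1.57×10^-5, f = 0.01392, h_3 = f(L/D)V²/2g = 1.046 m
Series → Q common, losses add: H = Σh = 2.732 m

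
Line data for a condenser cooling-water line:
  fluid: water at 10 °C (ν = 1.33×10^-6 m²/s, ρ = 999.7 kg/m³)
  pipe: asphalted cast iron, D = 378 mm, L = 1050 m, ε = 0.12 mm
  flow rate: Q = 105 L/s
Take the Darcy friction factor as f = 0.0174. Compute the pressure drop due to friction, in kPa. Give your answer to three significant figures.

Δp ≈ 21.2 kPa

V = 4Q/(πD²) = 4·0.105/(π·0.378²) = 0.9357 m/s
h_f = f(L/D)V²/(2g) = 0.01740·(1050/0.378)·0.9357²/(2·9.81) = 2.157 m
Δp = ρg·h_f = 999.7·9.81·2.157 = 21.15 kPa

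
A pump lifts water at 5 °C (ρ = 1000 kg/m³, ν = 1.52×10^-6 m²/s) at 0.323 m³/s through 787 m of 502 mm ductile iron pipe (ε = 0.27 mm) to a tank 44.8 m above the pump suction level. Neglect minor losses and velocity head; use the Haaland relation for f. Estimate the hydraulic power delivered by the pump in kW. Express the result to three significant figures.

P_hyd ≈ 154 kW

V = 4Q/(πD²) = 1.632 m/s; Re = 5.39×10^5; ε/D = 5.38×10^-4; f = 0.01776
h_f = f(L/D)V²/2g = 3.779 m
Total head H = z + h_f = 44.8 + 3.779 = 48.58 m
P_hyd = ρgQH = 1000·9.81·0.323·48.58 = 153.9 kW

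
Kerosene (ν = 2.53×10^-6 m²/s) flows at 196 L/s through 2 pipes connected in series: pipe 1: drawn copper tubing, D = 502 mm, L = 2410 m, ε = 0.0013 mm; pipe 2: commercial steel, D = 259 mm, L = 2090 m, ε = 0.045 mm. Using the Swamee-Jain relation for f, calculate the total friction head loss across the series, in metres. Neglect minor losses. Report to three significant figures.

Pipe 1: V = 0.9903 m/s, Re = 1.96×10^5, ε/D = 2.59×10^-6, f = 0.01561, h_1 = f(L/D)V²/2g = 3.746 m
Pipe 2: V = 3.720 m/s, Re = 3.81×10^5, ε/D = 1.74×10^-4, f = 0.01567, h_2 = f(L/D)V²/2g = 89.22 m
Series → Q common, losses add: H = Σh = 92.96 m

H ≈ 93.0 m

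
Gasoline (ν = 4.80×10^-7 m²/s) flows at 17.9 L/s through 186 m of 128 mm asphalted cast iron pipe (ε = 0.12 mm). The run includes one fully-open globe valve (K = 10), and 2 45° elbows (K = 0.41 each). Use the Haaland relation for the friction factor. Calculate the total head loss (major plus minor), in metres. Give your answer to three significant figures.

V = 4Q/(πD²) = 1.391 m/s; V²/2g = 0.09863 m
Re = 3.71×10^5, ε/D = 9.37×10^-4 → f = 0.02010 (Haaland)
Major: h_f = f(L/D)·V²/2g = 0.02010·1453·0.09863 = 2.880 m
Minor: ΣK = 10.8; h_m = ΣK·V²/2g = 1.067 m
Total H_L = 2.880 + 1.067 = 3.947 m

H_L ≈ 3.95 m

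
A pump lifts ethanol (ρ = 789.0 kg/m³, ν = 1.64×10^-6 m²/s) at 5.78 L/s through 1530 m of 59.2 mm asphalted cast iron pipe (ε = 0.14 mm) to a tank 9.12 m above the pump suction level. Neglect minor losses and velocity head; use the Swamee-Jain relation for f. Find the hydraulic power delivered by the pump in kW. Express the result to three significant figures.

P_hyd ≈ 7.35 kW

V = 4Q/(πD²) = 2.100 m/s; Re = 7.58×10^4; ε/D = 0.00236; f = 0.02671
h_f = f(L/D)V²/2g = 155.1 m
Total head H = z + h_f = 9.12 + 155.1 = 164.3 m
P_hyd = ρgQH = 789.0·9.81·0.00578·164.3 = 7.348 kW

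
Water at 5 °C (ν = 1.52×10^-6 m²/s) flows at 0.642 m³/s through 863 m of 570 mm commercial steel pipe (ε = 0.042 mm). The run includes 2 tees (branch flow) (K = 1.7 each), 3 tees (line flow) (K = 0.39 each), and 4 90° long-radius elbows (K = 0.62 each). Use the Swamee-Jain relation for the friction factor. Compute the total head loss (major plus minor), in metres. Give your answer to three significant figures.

V = 4Q/(πD²) = 2.516 m/s; V²/2g = 0.3226 m
Re = 9.43×10^5, ε/D = 7.37×10^-5 → f = 0.01317 (Swamee-Jain)
Major: h_f = f(L/D)·V²/2g = 0.01317·1514·0.3226 = 6.434 m
Minor: ΣK = 7.05; h_m = ΣK·V²/2g = 2.274 m
Total H_L = 6.434 + 2.274 = 8.708 m

H_L ≈ 8.71 m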